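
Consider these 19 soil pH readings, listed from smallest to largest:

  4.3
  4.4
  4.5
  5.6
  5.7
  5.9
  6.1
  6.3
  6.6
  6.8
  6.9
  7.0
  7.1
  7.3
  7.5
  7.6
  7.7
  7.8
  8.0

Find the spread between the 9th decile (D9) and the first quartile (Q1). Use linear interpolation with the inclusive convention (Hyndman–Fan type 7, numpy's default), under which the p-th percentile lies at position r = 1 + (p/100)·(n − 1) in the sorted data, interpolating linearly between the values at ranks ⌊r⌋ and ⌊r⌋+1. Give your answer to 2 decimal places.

n = 19.
P25: r = 5.5; ranks 5–6 are 5.7, 5.9; interpolating gives 5.8.
P90: r = 17.2; ranks 17–18 are 7.7, 7.8; interpolating gives 7.72.
Difference: 7.72 − 5.8 = 1.92.

1.92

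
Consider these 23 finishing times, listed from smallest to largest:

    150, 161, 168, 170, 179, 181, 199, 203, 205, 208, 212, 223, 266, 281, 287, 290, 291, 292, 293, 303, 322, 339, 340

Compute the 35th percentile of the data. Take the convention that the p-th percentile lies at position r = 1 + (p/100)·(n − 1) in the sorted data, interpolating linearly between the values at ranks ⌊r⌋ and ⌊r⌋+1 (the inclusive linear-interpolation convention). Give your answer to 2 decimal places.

n = 23.
r = 1 + (35/100)·(23 − 1) = 1 + 7.7 = 8.7.
Rank 8 is 203 and rank 9 is 205.
Interpolate: 203 + 0.7·(205 − 203) = 203 + 0.7·2 = 204.4.

204.40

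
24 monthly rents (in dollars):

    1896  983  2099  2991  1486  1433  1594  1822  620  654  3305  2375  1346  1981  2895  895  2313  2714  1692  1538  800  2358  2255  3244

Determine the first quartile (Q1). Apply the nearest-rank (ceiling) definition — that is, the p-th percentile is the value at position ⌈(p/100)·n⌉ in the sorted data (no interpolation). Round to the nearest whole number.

1346

Sorted: 620, 654, 800, 895, 983, 1346, 1433, 1486, 1538, 1594, 1692, 1822, 1896, 1981, 2099, 2255, 2313, 2358, 2375, 2714, 2895, 2991, 3244, 3305.
n = 24.
Position = ⌈25/100 · 24⌉ = ⌈6⌉ = 6.
The value at rank 6 is 1346.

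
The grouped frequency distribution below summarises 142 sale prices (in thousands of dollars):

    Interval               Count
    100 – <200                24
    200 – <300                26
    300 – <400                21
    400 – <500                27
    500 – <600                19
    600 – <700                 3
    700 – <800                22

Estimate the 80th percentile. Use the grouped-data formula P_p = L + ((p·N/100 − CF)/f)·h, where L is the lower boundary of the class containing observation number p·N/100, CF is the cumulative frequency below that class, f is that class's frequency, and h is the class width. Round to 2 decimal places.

582.11

N = 142; target position k = 80/100 · 142 = 113.6.
Cumulative frequencies: 24, 50, 71, 98, 117, 120, 142.
Observation 113.6 falls in the class 500 – <600.
L = 500, CF = 98, f = 19, h = 100.
P80 = 500 + ((113.6 − 98)/19)·100 = 500 + 82.1053 = 582.105.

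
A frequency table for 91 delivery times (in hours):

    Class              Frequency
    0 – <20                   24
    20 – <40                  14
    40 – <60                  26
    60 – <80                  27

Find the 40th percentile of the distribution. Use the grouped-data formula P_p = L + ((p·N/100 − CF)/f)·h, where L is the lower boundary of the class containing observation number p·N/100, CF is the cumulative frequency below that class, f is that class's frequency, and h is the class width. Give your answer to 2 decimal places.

N = 91; target position k = 40/100 · 91 = 36.4.
Cumulative frequencies: 24, 38, 64, 91.
Observation 36.4 falls in the class 20 – <40.
L = 20, CF = 24, f = 14, h = 20.
P40 = 20 + ((36.4 − 24)/14)·20 = 20 + 17.7143 = 37.7143.

37.71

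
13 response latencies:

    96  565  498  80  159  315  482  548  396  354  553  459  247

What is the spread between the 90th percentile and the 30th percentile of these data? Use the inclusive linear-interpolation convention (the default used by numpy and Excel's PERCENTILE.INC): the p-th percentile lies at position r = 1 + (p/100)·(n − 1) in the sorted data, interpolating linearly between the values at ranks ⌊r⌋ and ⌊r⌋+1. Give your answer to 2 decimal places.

264.20

Sorted: 80, 96, 159, 247, 315, 354, 396, 459, 482, 498, 548, 553, 565.
n = 13.
P30: r = 4.6; ranks 4–5 are 247, 315; interpolating gives 287.8.
P90: r = 11.8; ranks 11–12 are 548, 553; interpolating gives 552.
Difference: 552 − 287.8 = 264.2.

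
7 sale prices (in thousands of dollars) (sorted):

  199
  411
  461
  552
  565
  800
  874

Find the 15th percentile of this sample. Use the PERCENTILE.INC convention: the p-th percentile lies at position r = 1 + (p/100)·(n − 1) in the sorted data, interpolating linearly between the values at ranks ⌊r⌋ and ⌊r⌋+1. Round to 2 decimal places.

n = 7.
r = 1 + (15/100)·(7 − 1) = 1 + 0.9 = 1.9.
Rank 1 is 199 and rank 2 is 411.
Interpolate: 199 + 0.9·(411 − 199) = 199 + 0.9·212 = 389.8.

389.80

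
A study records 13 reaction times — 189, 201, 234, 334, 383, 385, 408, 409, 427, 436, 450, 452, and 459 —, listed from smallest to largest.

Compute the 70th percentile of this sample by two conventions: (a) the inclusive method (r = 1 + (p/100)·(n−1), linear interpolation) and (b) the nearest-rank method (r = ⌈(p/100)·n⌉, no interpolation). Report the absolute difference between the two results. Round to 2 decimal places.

n = 13.
(a) r = 9.4; between ranks 9 (427) and 10 (436): 430.6.
(b) the nearest-rank method: rank 10 → 436.
|430.6 − 436| = 5.4.

5.40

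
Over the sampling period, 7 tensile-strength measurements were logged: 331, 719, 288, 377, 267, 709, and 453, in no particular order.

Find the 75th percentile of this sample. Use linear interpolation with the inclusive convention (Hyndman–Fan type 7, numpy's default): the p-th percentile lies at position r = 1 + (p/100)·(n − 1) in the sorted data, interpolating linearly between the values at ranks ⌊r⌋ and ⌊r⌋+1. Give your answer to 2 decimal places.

Sorted: 267, 288, 331, 377, 453, 709, 719.
n = 7.
r = 1 + (75/100)·(7 − 1) = 1 + 4.5 = 5.5.
Rank 5 is 453 and rank 6 is 709.
Interpolate: 453 + 0.5·(709 − 453) = 453 + 0.5·256 = 581.

581.00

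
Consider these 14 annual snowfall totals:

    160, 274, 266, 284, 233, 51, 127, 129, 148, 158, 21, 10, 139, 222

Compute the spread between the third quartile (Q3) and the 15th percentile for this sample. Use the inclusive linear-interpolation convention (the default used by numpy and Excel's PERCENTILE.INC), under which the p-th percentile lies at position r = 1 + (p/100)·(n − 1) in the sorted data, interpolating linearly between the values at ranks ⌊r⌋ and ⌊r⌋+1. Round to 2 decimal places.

180.75

Sorted: 10, 21, 51, 127, 129, 139, 148, 158, 160, 222, 233, 266, 274, 284.
n = 14.
P15: r = 2.95; ranks 2–3 are 21, 51; interpolating gives 49.5.
P75: r = 10.75; ranks 10–11 are 222, 233; interpolating gives 230.25.
Difference: 230.25 − 49.5 = 180.75.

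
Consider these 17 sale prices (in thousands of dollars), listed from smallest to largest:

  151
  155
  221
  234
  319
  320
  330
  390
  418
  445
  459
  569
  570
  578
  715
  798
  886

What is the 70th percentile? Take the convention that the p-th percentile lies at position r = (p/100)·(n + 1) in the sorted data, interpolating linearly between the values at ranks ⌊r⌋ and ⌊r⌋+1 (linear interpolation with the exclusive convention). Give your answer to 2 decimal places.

569.60

n = 17.
r = (70/100)·(17 + 1) = 12.6.
Rank 12 is 569 and rank 13 is 570.
Interpolate: 569 + 0.6·(570 − 569) = 569 + 0.6·1 = 569.6.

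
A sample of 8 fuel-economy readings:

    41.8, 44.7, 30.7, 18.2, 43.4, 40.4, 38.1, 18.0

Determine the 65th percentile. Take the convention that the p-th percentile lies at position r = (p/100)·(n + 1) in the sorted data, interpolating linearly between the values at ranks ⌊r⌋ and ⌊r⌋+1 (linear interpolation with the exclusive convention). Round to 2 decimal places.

41.59

Sorted: 18.0, 18.2, 30.7, 38.1, 40.4, 41.8, 43.4, 44.7.
n = 8.
r = (65/100)·(8 + 1) = 5.85.
Rank 5 is 40.4 and rank 6 is 41.8.
Interpolate: 40.4 + 0.85·(41.8 − 40.4) = 40.4 + 0.85·1.4 = 41.59.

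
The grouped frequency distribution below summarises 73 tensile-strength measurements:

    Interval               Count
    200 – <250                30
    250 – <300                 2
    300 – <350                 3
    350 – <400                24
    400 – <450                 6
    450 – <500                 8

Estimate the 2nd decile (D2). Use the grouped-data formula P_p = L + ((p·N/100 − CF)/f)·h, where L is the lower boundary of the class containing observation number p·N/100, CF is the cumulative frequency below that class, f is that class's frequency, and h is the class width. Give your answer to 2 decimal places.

224.33

N = 73; target position k = 20/100 · 73 = 14.6.
Cumulative frequencies: 30, 32, 35, 59, 65, 73.
Observation 14.6 falls in the class 200 – <250.
L = 200, CF = 0, f = 30, h = 50.
P20 = 200 + ((14.6 − 0)/30)·50 = 200 + 24.3333 = 224.333.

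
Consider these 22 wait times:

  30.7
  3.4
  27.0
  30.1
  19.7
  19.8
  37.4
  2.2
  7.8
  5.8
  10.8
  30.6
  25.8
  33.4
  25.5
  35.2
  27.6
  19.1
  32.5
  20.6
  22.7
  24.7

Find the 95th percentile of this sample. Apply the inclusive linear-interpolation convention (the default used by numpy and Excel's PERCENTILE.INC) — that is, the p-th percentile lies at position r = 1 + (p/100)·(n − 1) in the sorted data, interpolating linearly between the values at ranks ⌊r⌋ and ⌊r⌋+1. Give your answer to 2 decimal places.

Sorted: 2.2, 3.4, 5.8, 7.8, 10.8, 19.1, 19.7, 19.8, 20.6, 22.7, 24.7, 25.5, 25.8, 27.0, 27.6, 30.1, 30.6, 30.7, 32.5, 33.4, 35.2, 37.4.
n = 22.
r = 1 + (95/100)·(22 − 1) = 1 + 19.95 = 20.95.
Rank 20 is 33.4 and rank 21 is 35.2.
Interpolate: 33.4 + 0.95·(35.2 − 33.4) = 33.4 + 0.95·1.8 = 35.11.

35.11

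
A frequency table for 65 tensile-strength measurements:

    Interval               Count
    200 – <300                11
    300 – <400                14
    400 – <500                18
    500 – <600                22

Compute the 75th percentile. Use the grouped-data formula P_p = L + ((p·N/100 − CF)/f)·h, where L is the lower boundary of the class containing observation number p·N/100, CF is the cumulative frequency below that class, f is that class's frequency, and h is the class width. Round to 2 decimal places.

N = 65; target position k = 75/100 · 65 = 48.75.
Cumulative frequencies: 11, 25, 43, 65.
Observation 48.75 falls in the class 500 – <600.
L = 500, CF = 43, f = 22, h = 100.
P75 = 500 + ((48.75 − 43)/22)·100 = 500 + 26.1364 = 526.136.

526.14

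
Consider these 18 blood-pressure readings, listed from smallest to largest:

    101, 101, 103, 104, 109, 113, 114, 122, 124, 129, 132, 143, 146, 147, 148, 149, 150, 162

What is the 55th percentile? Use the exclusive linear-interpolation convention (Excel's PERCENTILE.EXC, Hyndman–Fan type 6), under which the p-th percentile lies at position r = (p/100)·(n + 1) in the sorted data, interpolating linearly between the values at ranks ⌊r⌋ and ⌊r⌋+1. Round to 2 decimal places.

130.35

n = 18.
r = (55/100)·(18 + 1) = 10.45.
Rank 10 is 129 and rank 11 is 132.
Interpolate: 129 + 0.45·(132 − 129) = 129 + 0.45·3 = 130.35.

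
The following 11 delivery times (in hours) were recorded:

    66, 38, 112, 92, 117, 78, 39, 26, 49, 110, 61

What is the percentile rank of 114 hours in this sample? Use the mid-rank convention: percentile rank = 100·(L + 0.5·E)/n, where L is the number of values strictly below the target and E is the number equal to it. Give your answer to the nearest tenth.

90.9

Sorted: 26, 38, 39, 49, 61, 66, 78, 92, 110, 112, 117.
Count below 114: L = 10; count equal: E = 0; n = 11.
Percentile rank = 100·(10 + 0.5·0)/11 = 100·10/11 = 90.91.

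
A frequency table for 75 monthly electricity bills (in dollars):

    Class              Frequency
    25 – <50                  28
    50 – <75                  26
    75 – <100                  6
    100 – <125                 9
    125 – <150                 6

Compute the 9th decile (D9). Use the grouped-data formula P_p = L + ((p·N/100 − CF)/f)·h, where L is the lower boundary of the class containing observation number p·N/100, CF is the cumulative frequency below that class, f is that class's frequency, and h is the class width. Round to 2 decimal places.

N = 75; target position k = 90/100 · 75 = 67.5.
Cumulative frequencies: 28, 54, 60, 69, 75.
Observation 67.5 falls in the class 100 – <125.
L = 100, CF = 60, f = 9, h = 25.
P90 = 100 + ((67.5 − 60)/9)·25 = 100 + 20.8333 = 120.833.

120.83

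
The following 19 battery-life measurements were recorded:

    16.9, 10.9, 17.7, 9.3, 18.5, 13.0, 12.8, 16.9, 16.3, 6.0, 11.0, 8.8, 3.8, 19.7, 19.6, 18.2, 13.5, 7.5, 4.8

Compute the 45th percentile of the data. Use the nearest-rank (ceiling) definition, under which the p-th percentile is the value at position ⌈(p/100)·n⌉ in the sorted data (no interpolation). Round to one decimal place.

12.8

Sorted: 3.8, 4.8, 6.0, 7.5, 8.8, 9.3, 10.9, 11.0, 12.8, 13.0, 13.5, 16.3, 16.9, 16.9, 17.7, 18.2, 18.5, 19.6, 19.7.
n = 19.
Position = ⌈45/100 · 19⌉ = ⌈8.55⌉ = 9.
The value at rank 9 is 12.8.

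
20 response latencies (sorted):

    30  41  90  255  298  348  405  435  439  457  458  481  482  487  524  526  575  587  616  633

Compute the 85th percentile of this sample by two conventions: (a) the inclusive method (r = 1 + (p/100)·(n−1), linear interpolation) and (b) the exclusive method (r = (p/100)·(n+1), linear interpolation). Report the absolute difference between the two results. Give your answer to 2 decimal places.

n = 20.
(a) r = 17.15; between ranks 17 (575) and 18 (587): 576.8.
(b) r = 17.85; between ranks 17 (575) and 18 (587): 585.2.
|576.8 − 585.2| = 8.4.

8.40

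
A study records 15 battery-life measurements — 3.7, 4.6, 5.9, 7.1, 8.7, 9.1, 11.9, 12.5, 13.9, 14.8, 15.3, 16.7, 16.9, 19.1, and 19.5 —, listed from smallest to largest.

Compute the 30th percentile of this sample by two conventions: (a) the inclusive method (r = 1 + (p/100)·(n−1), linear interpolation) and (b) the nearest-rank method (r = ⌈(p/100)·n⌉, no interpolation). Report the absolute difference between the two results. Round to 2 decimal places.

n = 15.
(a) r = 5.2; between ranks 5 (8.7) and 6 (9.1): 8.78.
(b) the nearest-rank method: rank 5 → 8.7.
|8.78 − 8.7| = 0.08.

0.08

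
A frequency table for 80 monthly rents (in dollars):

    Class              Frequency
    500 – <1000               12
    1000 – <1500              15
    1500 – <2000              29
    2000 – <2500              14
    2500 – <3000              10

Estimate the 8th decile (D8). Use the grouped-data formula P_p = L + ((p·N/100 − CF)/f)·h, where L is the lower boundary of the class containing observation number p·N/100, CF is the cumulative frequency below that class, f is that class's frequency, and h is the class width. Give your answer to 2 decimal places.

N = 80; target position k = 80/100 · 80 = 64.
Cumulative frequencies: 12, 27, 56, 70, 80.
Observation 64 falls in the class 2000 – <2500.
L = 2000, CF = 56, f = 14, h = 500.
P80 = 2000 + ((64 − 56)/14)·500 = 2000 + 285.714 = 2285.71.

2285.71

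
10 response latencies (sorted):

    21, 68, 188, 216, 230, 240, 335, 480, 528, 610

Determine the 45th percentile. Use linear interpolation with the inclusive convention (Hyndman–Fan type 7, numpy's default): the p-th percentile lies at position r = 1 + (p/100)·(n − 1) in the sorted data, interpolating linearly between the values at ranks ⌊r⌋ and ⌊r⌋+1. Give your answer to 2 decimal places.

n = 10.
r = 1 + (45/100)·(10 − 1) = 1 + 4.05 = 5.05.
Rank 5 is 230 and rank 6 is 240.
Interpolate: 230 + 0.05·(240 − 230) = 230 + 0.05·10 = 230.5.

230.50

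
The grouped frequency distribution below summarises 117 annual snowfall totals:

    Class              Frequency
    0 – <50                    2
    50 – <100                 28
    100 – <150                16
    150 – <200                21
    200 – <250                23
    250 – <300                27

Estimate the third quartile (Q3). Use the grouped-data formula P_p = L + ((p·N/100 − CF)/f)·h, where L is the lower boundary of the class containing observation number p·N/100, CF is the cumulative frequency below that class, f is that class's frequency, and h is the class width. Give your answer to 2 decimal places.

N = 117; target position k = 75/100 · 117 = 87.75.
Cumulative frequencies: 2, 30, 46, 67, 90, 117.
Observation 87.75 falls in the class 200 – <250.
L = 200, CF = 67, f = 23, h = 50.
P75 = 200 + ((87.75 − 67)/23)·50 = 200 + 45.1087 = 245.109.

245.11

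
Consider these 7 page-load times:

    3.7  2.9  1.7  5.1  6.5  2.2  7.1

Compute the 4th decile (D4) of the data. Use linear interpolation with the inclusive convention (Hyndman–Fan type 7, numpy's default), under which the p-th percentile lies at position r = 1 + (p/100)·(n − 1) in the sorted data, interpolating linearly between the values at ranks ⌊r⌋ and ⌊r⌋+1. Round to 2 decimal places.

Sorted: 1.7, 2.2, 2.9, 3.7, 5.1, 6.5, 7.1.
n = 7.
r = 1 + (40/100)·(7 − 1) = 1 + 2.4 = 3.4.
Rank 3 is 2.9 and rank 4 is 3.7.
Interpolate: 2.9 + 0.4·(3.7 − 2.9) = 2.9 + 0.4·0.8 = 3.22.

3.22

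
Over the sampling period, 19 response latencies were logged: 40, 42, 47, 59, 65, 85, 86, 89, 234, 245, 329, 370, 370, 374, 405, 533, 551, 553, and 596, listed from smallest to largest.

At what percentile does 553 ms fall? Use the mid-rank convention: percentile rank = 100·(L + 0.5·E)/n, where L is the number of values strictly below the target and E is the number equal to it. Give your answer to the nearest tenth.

92.1

Count below 553: L = 17; count equal: E = 1; n = 19.
Percentile rank = 100·(17 + 0.5·1)/19 = 100·17.5/19 = 92.11.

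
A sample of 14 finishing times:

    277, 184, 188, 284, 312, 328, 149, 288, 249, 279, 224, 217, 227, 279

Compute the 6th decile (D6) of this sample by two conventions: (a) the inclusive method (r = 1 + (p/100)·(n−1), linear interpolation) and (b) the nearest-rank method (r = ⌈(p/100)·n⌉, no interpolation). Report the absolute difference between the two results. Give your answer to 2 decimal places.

0.40

Sorted: 149, 184, 188, 217, 224, 227, 249, 277, 279, 279, 284, 288, 312, 328.
n = 14.
(a) r = 8.8; between ranks 8 (277) and 9 (279): 278.6.
(b) the nearest-rank method: rank 9 → 279.
|278.6 − 279| = 0.4.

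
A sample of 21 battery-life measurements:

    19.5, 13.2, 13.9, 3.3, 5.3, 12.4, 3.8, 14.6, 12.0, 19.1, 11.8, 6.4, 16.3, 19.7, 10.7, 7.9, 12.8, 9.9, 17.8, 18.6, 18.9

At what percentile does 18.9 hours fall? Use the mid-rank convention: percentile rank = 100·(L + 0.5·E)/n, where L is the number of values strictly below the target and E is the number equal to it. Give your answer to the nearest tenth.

83.3

Sorted: 3.3, 3.8, 5.3, 6.4, 7.9, 9.9, 10.7, 11.8, 12.0, 12.4, 12.8, 13.2, 13.9, 14.6, 16.3, 17.8, 18.6, 18.9, 19.1, 19.5, 19.7.
Count below 18.9: L = 17; count equal: E = 1; n = 21.
Percentile rank = 100·(17 + 0.5·1)/21 = 100·17.5/21 = 83.33.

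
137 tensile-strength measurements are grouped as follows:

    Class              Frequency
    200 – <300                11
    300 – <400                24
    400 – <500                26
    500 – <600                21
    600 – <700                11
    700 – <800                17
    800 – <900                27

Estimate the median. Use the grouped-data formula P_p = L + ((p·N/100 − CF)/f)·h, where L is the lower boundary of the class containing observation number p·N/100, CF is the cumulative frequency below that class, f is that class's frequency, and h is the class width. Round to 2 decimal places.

N = 137; target position k = 50/100 · 137 = 68.5.
Cumulative frequencies: 11, 35, 61, 82, 93, 110, 137.
Observation 68.5 falls in the class 500 – <600.
L = 500, CF = 61, f = 21, h = 100.
P50 = 500 + ((68.5 − 61)/21)·100 = 500 + 35.7143 = 535.714.

535.71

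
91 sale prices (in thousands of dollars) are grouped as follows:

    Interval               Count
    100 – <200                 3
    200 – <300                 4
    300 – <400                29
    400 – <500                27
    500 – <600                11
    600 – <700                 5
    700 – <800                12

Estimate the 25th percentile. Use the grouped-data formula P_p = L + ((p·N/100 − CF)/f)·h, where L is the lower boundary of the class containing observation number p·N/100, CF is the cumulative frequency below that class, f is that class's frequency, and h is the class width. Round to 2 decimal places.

N = 91; target position k = 25/100 · 91 = 22.75.
Cumulative frequencies: 3, 7, 36, 63, 74, 79, 91.
Observation 22.75 falls in the class 300 – <400.
L = 300, CF = 7, f = 29, h = 100.
P25 = 300 + ((22.75 − 7)/29)·100 = 300 + 54.3103 = 354.31.

354.31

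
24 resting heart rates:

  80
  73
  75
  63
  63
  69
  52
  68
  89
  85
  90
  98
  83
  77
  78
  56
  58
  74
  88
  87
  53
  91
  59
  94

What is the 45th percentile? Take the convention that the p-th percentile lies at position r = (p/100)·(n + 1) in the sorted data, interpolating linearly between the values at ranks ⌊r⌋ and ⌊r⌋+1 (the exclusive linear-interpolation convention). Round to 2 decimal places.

74.25

Sorted: 52, 53, 56, 58, 59, 63, 63, 68, 69, 73, 74, 75, 77, 78, 80, 83, 85, 87, 88, 89, 90, 91, 94, 98.
n = 24.
r = (45/100)·(24 + 1) = 11.25.
Rank 11 is 74 and rank 12 is 75.
Interpolate: 74 + 0.25·(75 − 74) = 74 + 0.25·1 = 74.25.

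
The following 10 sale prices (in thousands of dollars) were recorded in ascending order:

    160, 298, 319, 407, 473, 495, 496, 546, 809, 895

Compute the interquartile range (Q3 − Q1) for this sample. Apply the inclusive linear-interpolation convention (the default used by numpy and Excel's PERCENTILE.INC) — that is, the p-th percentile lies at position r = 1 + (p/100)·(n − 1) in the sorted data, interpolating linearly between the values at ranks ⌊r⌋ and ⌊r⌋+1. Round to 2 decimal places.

192.50

n = 10.
P25: r = 3.25; ranks 3–4 are 319, 407; interpolating gives 341.
P75: r = 7.75; ranks 7–8 are 496, 546; interpolating gives 533.5.
Difference: 533.5 − 341 = 192.5.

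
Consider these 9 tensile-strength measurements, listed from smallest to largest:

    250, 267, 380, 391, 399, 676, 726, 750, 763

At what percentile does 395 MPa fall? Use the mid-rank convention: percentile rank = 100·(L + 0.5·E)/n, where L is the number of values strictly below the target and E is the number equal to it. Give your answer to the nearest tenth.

44.4

Count below 395: L = 4; count equal: E = 0; n = 9.
Percentile rank = 100·(4 + 0.5·0)/9 = 100·4/9 = 44.44.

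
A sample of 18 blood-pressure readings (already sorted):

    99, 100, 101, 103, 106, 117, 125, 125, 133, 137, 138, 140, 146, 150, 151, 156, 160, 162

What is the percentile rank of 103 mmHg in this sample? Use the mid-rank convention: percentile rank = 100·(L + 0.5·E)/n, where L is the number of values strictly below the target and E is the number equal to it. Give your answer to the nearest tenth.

Count below 103: L = 3; count equal: E = 1; n = 18.
Percentile rank = 100·(3 + 0.5·1)/18 = 100·3.5/18 = 19.44.

19.4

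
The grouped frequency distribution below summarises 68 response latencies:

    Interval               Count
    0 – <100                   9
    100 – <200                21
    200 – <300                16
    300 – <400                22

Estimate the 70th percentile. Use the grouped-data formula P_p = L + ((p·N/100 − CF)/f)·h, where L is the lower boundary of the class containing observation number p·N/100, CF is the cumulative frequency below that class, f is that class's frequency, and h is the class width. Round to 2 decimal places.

307.27

N = 68; target position k = 70/100 · 68 = 47.6.
Cumulative frequencies: 9, 30, 46, 68.
Observation 47.6 falls in the class 300 – <400.
L = 300, CF = 46, f = 22, h = 100.
P70 = 300 + ((47.6 − 46)/22)·100 = 300 + 7.27273 = 307.273.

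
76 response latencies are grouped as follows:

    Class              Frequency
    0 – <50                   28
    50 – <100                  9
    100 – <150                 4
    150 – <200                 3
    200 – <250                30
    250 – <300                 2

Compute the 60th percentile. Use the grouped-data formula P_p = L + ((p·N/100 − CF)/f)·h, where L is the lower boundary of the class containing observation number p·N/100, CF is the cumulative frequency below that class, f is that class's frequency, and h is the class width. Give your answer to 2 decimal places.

202.67

N = 76; target position k = 60/100 · 76 = 45.6.
Cumulative frequencies: 28, 37, 41, 44, 74, 76.
Observation 45.6 falls in the class 200 – <250.
L = 200, CF = 44, f = 30, h = 50.
P60 = 200 + ((45.6 − 44)/30)·50 = 200 + 2.66667 = 202.667.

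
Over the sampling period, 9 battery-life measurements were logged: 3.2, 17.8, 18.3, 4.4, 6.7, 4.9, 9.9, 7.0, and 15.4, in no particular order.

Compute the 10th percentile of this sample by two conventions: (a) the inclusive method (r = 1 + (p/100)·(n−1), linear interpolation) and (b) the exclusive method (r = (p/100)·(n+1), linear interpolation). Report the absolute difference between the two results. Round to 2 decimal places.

Sorted: 3.2, 4.4, 4.9, 6.7, 7.0, 9.9, 15.4, 17.8, 18.3.
n = 9.
(a) r = 1.8; between ranks 1 (3.2) and 2 (4.4): 4.16.
(b) r = 1 → value at rank 1 = 3.2.
|4.16 − 3.2| = 0.96.

0.96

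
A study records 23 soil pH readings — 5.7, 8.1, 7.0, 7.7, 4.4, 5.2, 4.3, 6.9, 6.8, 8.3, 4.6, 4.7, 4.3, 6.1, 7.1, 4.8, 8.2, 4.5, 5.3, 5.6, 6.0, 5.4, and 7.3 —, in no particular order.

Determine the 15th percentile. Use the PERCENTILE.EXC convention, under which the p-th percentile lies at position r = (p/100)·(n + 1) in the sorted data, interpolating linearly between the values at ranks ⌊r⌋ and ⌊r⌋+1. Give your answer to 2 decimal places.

4.46

Sorted: 4.3, 4.3, 4.4, 4.5, 4.6, 4.7, 4.8, 5.2, 5.3, 5.4, 5.6, 5.7, 6.0, 6.1, 6.8, 6.9, 7.0, 7.1, 7.3, 7.7, 8.1, 8.2, 8.3.
n = 23.
r = (15/100)·(23 + 1) = 3.6.
Rank 3 is 4.4 and rank 4 is 4.5.
Interpolate: 4.4 + 0.6·(4.5 − 4.4) = 4.4 + 0.6·0.1 = 4.46.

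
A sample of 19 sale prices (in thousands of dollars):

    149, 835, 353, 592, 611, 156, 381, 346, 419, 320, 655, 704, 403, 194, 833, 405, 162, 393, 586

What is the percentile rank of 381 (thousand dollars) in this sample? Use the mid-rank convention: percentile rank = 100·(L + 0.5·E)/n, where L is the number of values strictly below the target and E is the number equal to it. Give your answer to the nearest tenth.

Sorted: 149, 156, 162, 194, 320, 346, 353, 381, 393, 403, 405, 419, 586, 592, 611, 655, 704, 833, 835.
Count below 381: L = 7; count equal: E = 1; n = 19.
Percentile rank = 100·(7 + 0.5·1)/19 = 100·7.5/19 = 39.47.

39.5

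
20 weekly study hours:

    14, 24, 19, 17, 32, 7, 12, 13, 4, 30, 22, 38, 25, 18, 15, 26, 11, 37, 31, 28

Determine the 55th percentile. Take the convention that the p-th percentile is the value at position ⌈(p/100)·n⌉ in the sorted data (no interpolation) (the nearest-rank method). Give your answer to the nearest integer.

22

Sorted: 4, 7, 11, 12, 13, 14, 15, 17, 18, 19, 22, 24, 25, 26, 28, 30, 31, 32, 37, 38.
n = 20.
Position = ⌈55/100 · 20⌉ = ⌈11⌉ = 11.
The value at rank 11 is 22.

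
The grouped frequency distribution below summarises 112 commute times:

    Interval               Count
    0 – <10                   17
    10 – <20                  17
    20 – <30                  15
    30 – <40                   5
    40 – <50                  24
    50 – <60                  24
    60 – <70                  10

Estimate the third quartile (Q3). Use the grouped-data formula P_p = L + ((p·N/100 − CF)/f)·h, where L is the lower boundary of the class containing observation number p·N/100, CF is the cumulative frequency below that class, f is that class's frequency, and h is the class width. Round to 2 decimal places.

52.50

N = 112; target position k = 75/100 · 112 = 84.
Cumulative frequencies: 17, 34, 49, 54, 78, 102, 112.
Observation 84 falls in the class 50 – <60.
L = 50, CF = 78, f = 24, h = 10.
P75 = 50 + ((84 − 78)/24)·10 = 50 + 2.5 = 52.5.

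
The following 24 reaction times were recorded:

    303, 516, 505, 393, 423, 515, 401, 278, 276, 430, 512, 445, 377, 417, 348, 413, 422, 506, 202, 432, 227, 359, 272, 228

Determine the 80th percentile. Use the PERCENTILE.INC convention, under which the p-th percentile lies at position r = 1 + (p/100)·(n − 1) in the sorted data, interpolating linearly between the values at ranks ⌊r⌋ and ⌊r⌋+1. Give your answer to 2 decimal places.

469.00

Sorted: 202, 227, 228, 272, 276, 278, 303, 348, 359, 377, 393, 401, 413, 417, 422, 423, 430, 432, 445, 505, 506, 512, 515, 516.
n = 24.
r = 1 + (80/100)·(24 − 1) = 1 + 18.4 = 19.4.
Rank 19 is 445 and rank 20 is 505.
Interpolate: 445 + 0.4·(505 − 445) = 445 + 0.4·60 = 469.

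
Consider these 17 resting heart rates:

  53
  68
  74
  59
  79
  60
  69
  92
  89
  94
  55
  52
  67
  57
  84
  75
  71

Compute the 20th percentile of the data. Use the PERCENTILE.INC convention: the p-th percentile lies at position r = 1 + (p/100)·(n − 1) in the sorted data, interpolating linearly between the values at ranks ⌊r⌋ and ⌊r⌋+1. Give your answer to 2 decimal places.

57.40

Sorted: 52, 53, 55, 57, 59, 60, 67, 68, 69, 71, 74, 75, 79, 84, 89, 92, 94.
n = 17.
r = 1 + (20/100)·(17 − 1) = 1 + 3.2 = 4.2.
Rank 4 is 57 and rank 5 is 59.
Interpolate: 57 + 0.2·(59 − 57) = 57 + 0.2·2 = 57.4.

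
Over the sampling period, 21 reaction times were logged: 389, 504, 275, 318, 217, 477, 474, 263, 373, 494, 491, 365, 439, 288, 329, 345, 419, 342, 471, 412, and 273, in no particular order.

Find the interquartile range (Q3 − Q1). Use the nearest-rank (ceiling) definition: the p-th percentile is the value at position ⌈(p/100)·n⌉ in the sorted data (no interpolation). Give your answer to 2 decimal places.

Sorted: 217, 263, 273, 275, 288, 318, 329, 342, 345, 365, 373, 389, 412, 419, 439, 471, 474, 477, 491, 494, 504.
n = 21.
P25: rank ⌈25/100·21⌉ = 6 → 318.
P75: rank ⌈75/100·21⌉ = 16 → 471.
Difference: 471 − 318 = 153.

153.00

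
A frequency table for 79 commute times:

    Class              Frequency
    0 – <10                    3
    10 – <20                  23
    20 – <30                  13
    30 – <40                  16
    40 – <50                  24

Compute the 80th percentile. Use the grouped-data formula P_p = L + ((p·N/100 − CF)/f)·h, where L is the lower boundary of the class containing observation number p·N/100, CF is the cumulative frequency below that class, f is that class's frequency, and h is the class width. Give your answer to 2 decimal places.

N = 79; target position k = 80/100 · 79 = 63.2.
Cumulative frequencies: 3, 26, 39, 55, 79.
Observation 63.2 falls in the class 40 – <50.
L = 40, CF = 55, f = 24, h = 10.
P80 = 40 + ((63.2 − 55)/24)·10 = 40 + 3.41667 = 43.4167.

43.42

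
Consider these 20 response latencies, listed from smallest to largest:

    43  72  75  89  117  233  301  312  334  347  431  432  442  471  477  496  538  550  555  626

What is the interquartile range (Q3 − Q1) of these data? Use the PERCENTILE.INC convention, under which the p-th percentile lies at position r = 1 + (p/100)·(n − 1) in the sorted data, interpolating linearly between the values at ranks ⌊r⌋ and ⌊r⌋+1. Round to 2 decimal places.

n = 20.
P25: r = 5.75; ranks 5–6 are 117, 233; interpolating gives 204.
P75: r = 15.25; ranks 15–16 are 477, 496; interpolating gives 481.75.
Difference: 481.75 − 204 = 277.75.

277.75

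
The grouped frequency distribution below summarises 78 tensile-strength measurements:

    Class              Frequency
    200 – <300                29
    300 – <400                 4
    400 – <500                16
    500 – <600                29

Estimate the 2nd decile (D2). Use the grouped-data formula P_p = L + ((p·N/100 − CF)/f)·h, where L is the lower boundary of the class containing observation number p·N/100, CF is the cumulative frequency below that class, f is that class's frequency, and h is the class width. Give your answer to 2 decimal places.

253.79

N = 78; target position k = 20/100 · 78 = 15.6.
Cumulative frequencies: 29, 33, 49, 78.
Observation 15.6 falls in the class 200 – <300.
L = 200, CF = 0, f = 29, h = 100.
P20 = 200 + ((15.6 − 0)/29)·100 = 200 + 53.7931 = 253.793.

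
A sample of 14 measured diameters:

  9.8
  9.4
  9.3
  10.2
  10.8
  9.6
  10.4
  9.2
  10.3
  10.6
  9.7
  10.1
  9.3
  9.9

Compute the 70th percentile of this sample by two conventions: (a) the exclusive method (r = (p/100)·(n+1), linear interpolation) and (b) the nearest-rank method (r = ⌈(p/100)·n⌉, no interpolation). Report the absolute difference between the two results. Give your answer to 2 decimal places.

Sorted: 9.2, 9.3, 9.3, 9.4, 9.6, 9.7, 9.8, 9.9, 10.1, 10.2, 10.3, 10.4, 10.6, 10.8.
n = 14.
(a) r = 10.5; between ranks 10 (10.2) and 11 (10.3): 10.25.
(b) the nearest-rank method: rank 10 → 10.2.
|10.25 − 10.2| = 0.05.

0.05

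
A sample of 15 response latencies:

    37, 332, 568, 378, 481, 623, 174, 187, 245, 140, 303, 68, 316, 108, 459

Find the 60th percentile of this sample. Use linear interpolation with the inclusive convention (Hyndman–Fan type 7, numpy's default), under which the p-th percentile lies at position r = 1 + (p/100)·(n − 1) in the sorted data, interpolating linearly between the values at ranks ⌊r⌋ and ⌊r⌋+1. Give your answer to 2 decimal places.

322.40

Sorted: 37, 68, 108, 140, 174, 187, 245, 303, 316, 332, 378, 459, 481, 568, 623.
n = 15.
r = 1 + (60/100)·(15 − 1) = 1 + 8.4 = 9.4.
Rank 9 is 316 and rank 10 is 332.
Interpolate: 316 + 0.4·(332 − 316) = 316 + 0.4·16 = 322.4.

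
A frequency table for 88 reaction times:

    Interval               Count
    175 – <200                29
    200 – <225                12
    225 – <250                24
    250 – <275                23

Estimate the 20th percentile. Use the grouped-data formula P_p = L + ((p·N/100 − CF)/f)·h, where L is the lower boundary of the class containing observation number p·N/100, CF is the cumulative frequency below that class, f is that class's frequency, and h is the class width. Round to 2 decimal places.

190.17

N = 88; target position k = 20/100 · 88 = 17.6.
Cumulative frequencies: 29, 41, 65, 88.
Observation 17.6 falls in the class 175 – <200.
L = 175, CF = 0, f = 29, h = 25.
P20 = 175 + ((17.6 − 0)/29)·25 = 175 + 15.1724 = 190.172.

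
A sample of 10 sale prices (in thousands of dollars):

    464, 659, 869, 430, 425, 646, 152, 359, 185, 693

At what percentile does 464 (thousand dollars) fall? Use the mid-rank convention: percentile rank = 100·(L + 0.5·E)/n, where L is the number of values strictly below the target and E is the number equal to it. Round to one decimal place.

Sorted: 152, 185, 359, 425, 430, 464, 646, 659, 693, 869.
Count below 464: L = 5; count equal: E = 1; n = 10.
Percentile rank = 100·(5 + 0.5·1)/10 = 100·5.5/10 = 55.

55.0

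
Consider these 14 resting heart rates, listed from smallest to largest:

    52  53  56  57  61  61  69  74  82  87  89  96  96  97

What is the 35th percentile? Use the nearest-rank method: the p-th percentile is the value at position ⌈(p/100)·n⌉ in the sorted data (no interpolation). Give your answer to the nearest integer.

n = 14.
Position = ⌈35/100 · 14⌉ = ⌈4.9⌉ = 5.
The value at rank 5 is 61.

61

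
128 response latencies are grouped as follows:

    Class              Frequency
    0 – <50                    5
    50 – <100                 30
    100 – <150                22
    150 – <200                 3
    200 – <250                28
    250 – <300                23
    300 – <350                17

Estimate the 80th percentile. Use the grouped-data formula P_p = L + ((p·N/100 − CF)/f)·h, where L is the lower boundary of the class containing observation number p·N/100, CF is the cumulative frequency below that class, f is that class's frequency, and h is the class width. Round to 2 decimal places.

N = 128; target position k = 80/100 · 128 = 102.4.
Cumulative frequencies: 5, 35, 57, 60, 88, 111, 128.
Observation 102.4 falls in the class 250 – <300.
L = 250, CF = 88, f = 23, h = 50.
P80 = 250 + ((102.4 − 88)/23)·50 = 250 + 31.3043 = 281.304.

281.30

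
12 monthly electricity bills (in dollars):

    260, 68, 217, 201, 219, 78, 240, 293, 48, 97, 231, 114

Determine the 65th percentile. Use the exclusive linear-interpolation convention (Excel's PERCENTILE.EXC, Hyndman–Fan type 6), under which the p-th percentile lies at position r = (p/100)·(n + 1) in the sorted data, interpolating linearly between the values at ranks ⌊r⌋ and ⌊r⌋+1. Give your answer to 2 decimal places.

Sorted: 48, 68, 78, 97, 114, 201, 217, 219, 231, 240, 260, 293.
n = 12.
r = (65/100)·(12 + 1) = 8.45.
Rank 8 is 219 and rank 9 is 231.
Interpolate: 219 + 0.45·(231 − 219) = 219 + 0.45·12 = 224.4.

224.40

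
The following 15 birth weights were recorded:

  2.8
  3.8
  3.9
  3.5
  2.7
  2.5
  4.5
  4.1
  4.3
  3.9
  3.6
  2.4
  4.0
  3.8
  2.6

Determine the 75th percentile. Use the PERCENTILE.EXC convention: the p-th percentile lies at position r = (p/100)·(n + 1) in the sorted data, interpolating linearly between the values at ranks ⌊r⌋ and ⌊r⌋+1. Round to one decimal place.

Sorted: 2.4, 2.5, 2.6, 2.7, 2.8, 3.5, 3.6, 3.8, 3.8, 3.9, 3.9, 4.0, 4.1, 4.3, 4.5.
n = 15.
r = (75/100)·(15 + 1) = 12.
r is an integer, so P75 is the value at rank 12: 4.0.

4.0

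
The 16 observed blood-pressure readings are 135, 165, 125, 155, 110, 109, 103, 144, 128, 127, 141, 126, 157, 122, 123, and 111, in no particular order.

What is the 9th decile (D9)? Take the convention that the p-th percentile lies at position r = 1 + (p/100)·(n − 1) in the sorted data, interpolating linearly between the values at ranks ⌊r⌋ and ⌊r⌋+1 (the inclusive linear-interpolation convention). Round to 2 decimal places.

Sorted: 103, 109, 110, 111, 122, 123, 125, 126, 127, 128, 135, 141, 144, 155, 157, 165.
n = 16.
r = 1 + (90/100)·(16 − 1) = 1 + 13.5 = 14.5.
Rank 14 is 155 and rank 15 is 157.
Interpolate: 155 + 0.5·(157 − 155) = 155 + 0.5·2 = 156.

156.00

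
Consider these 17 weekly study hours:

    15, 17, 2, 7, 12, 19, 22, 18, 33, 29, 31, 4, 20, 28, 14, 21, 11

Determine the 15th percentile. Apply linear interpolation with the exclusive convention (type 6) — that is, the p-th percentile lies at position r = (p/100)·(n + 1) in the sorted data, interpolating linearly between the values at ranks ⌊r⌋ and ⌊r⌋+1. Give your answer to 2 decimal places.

Sorted: 2, 4, 7, 11, 12, 14, 15, 17, 18, 19, 20, 21, 22, 28, 29, 31, 33.
n = 17.
r = (15/100)·(17 + 1) = 2.7.
Rank 2 is 4 and rank 3 is 7.
Interpolate: 4 + 0.7·(7 − 4) = 4 + 0.7·3 = 6.1.

6.10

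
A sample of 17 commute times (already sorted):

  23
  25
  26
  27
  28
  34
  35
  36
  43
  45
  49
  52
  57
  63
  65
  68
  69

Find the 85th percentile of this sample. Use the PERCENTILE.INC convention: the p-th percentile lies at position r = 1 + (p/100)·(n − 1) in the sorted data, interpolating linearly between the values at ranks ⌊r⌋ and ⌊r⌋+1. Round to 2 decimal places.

64.20

n = 17.
r = 1 + (85/100)·(17 − 1) = 1 + 13.6 = 14.6.
Rank 14 is 63 and rank 15 is 65.
Interpolate: 63 + 0.6·(65 − 63) = 63 + 0.6·2 = 64.2.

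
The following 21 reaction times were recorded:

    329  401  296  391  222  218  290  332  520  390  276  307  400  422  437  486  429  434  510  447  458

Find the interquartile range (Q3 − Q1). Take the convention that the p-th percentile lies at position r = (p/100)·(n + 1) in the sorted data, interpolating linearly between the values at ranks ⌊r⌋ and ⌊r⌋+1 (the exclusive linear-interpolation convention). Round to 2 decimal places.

Sorted: 218, 222, 276, 290, 296, 307, 329, 332, 390, 391, 400, 401, 422, 429, 434, 437, 447, 458, 486, 510, 520.
n = 21.
P25: r = 5.5; ranks 5–6 are 296, 307; interpolating gives 301.5.
P75: r = 16.5; ranks 16–17 are 437, 447; interpolating gives 442.
Difference: 442 − 301.5 = 140.5.

140.50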